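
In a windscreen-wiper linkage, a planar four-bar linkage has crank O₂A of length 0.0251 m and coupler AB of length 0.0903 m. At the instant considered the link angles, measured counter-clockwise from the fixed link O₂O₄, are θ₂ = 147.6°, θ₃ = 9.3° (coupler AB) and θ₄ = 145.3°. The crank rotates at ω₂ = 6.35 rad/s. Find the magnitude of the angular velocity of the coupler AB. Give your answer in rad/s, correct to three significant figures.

ω₂ = 6.35 rad/s
Differentiating the loop-closure r₂e^{iθ₂}+r₃e^{iθ₃}=r₁+r₄e^{iθ₄} gives r₂ω₂e^{iθ₂}+r₃ω₃e^{iθ₃}=r₄ω₄e^{iθ₄}.
Eliminating the other unknown: ω₃ = r₂ω₂ sin(θ₄−θ₂) / [r₃ sin(θ₃−θ₄)].
Numerator sine = -0.04013; denominator sine = -0.69466.
Result = 0.0251·6.35·(-0.04013) / (0.0903·(-0.69466)) = +0.10197 rad/s; magnitude 0.10197 rad/s.

0.102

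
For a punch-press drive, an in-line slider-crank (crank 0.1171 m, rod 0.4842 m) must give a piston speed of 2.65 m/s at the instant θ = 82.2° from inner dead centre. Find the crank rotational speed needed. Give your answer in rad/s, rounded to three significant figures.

22.1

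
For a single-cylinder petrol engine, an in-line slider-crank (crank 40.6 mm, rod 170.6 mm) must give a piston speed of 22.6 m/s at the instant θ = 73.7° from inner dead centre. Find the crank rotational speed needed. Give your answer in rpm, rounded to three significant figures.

5180

For an in-line slider-crank, |v_piston| = rω|sinθ|·[1 + r cosθ/√(L² − r² sin²θ)].
With r = 0.0406 m, L = 0.1706 m, θ = 73.7°: the bracketed kinematic factor |dx/dθ| = 0.041642 m.
ω = v/|dx/dθ| = 22.6/0.041642 = 542.73 rad/s.
N = 60ω/(2π) = 5182.7 rpm.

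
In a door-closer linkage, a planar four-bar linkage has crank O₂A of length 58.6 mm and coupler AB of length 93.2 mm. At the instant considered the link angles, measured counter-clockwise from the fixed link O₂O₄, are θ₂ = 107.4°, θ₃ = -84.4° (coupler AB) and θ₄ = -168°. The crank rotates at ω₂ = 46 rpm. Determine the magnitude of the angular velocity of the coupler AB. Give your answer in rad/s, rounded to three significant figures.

ω₂ = 4.817 rad/s (from 46 rpm).
Differentiating the loop-closure r₂e^{iθ₂}+r₃e^{iθ₃}=r₁+r₄e^{iθ₄} gives r₂ω₂e^{iθ₂}+r₃ω₃e^{iθ₃}=r₄ω₄e^{iθ₄}.
Eliminating the other unknown: ω₃ = r₂ω₂ sin(θ₄−θ₂) / [r₃ sin(θ₃−θ₄)].
Numerator sine = +0.99556; denominator sine = +0.99377.
Result = 0.0586·4.817·(+0.99556) / (0.0932·(+0.99377)) = +3.0343 rad/s; magnitude 3.0343 rad/s.

3.03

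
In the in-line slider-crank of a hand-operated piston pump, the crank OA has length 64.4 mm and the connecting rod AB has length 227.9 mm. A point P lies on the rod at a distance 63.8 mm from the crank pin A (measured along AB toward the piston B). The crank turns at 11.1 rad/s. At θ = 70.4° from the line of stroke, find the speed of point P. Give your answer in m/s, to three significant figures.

0.713

ω = 11.1 rad/s.  Crank-pin speed |V_A| = rω = 0.71484 m/s, perpendicular to OA.
Rod angle: sinφ = −(r/L) sinθ ⇒ φ = -15.439°; ω_rod = −rω cosθ/√(L²−r²sin²θ) = -1.0916 rad/s.
V_P = V_A + ω_rod × AP, with AP = 0.0638 m along the rod.
Components: V_Px = −rω sinθ − a·ω_rod·sinφ = -0.69196 m/s;  V_Py = rω cosθ + a·ω_rod·cosφ = +0.17266 m/s.
|V_P| = √(V_Px² + V_Py²) = 0.71318 m/s.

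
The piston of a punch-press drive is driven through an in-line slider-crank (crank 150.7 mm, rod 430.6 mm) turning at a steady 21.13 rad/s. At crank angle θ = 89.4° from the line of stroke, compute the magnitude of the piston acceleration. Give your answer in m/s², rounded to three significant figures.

ω = 21.13 rad/s
x(θ) = r cosθ + √(L² − r² sin²θ); with ω constant, a = ω²·d²x/dθ².
d²x/dθ² = −r cosθ − r²(cos2θ)/√u − r⁴ sin²2θ/(4u^{3/2}),  u = L² − r² sin²θ = 0.162708 m².
Substituting r = 0.1507 m, L = 0.4306 m, θ = 89.4°: d²x/dθ² = +0.05471 m.
a = ω²·d²x/dθ² = (21.13)²·(+0.05471) = +24.427 m/s²;  |a| = 24.427 m/s².

24.4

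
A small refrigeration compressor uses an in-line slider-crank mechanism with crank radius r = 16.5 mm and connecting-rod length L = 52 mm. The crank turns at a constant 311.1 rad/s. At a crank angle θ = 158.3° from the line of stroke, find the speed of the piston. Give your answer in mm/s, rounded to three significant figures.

1330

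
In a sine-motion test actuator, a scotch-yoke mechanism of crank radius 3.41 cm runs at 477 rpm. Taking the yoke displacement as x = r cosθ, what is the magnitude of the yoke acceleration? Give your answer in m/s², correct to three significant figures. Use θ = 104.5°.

21.3

ω = 49.95 rad/s (from 477 rpm).
x = r cosθ ⇒ ẍ = −rω² cosθ (ω constant).
|a| = rω²|cosθ| = 0.0341·(49.95)²·|cos 104.5°| = 21.303 m/s².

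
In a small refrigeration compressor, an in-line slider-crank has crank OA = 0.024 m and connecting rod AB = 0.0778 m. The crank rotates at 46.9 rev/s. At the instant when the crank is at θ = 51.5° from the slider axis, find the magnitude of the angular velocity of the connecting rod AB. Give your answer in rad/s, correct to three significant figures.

ω = 294.7 rad/s (converted from 46.9 rev/s).
The rod makes angle φ with the slider axis where L sinφ = r sinθ; differentiating, L cosφ·φ̇ = r ω cosθ.
L cosφ = √(L² − r² sin²θ) = 0.075499 m.
|ω_rod| = r ω |cosθ| / √(L² − r² sin²θ) = 0.024·294.7·0.62251/0.075499 = 58.314 rad/s.

58.3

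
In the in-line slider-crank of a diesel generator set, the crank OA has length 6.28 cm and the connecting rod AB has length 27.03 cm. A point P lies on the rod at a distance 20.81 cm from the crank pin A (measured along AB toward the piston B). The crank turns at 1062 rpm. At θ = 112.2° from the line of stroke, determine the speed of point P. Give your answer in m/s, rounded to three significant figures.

6.05

ω = 111.2 rad/s.  Crank-pin speed |V_A| = rω = 6.9841 m/s, perpendicular to OA.
Rod angle: sinφ = −(r/L) sinθ ⇒ φ = -12.422°; ω_rod = −rω cosθ/√(L²−r²sin²θ) = +9.9969 rad/s.
V_P = V_A + ω_rod × AP, with AP = 0.2081 m along the rod.
Components: V_Px = −rω sinθ − a·ω_rod·sinφ = -6.0189 m/s;  V_Py = rω cosθ + a·ω_rod·cosφ = -0.60725 m/s.
|V_P| = √(V_Px² + V_Py²) = 6.0495 m/s.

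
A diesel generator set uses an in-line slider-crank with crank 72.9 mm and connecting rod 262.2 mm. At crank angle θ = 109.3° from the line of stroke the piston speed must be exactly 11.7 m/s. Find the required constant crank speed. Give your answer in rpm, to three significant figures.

1790

For an in-line slider-crank, |v_piston| = rω|sinθ|·[1 + r cosθ/√(L² − r² sin²θ)].
With r = 0.0729 m, L = 0.2622 m, θ = 109.3°: the bracketed kinematic factor |dx/dθ| = 0.062251 m.
ω = v/|dx/dθ| = 11.7/0.062251 = 187.95 rad/s.
N = 60ω/(2π) = 1794.8 rpm.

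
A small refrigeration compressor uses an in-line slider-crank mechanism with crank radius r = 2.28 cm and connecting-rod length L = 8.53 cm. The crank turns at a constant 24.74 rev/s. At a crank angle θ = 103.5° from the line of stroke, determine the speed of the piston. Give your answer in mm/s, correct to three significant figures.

ω = 2π·24.7 = 155.4 rad/s
For an in-line slider-crank, x = r cosθ + √(L² − r² sin²θ), so v = −rω sinθ·[1 + r cosθ/√(L² − r² sin²θ)].
With r = 0.0228 m, L = 0.0853 m, θ = 103.5°: √(L² − r² sin²θ) = 0.082369 m.
v = −0.0228·155.4·0.97237·[1 + 0.0228·-0.23345/0.082369] = -3.2236 m/s.
|v| = 3.2236 m/s = 3223.6 mm/s.

3220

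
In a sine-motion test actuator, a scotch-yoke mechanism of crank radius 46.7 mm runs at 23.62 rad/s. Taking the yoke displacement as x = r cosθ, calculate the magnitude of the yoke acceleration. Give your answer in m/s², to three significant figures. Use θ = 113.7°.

10.5

ω = 23.62 rad/s
x = r cosθ ⇒ ẍ = −rω² cosθ (ω constant).
|a| = rω²|cosθ| = 0.0467·(23.62)²·|cos 113.7°| = 10.472 m/s².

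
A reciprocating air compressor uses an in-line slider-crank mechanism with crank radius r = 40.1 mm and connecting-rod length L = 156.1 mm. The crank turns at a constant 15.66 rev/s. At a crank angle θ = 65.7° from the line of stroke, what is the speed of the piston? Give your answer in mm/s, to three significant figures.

ω = 2π·15.7 = 98.39 rad/s
For an in-line slider-crank, x = r cosθ + √(L² − r² sin²θ), so v = −rω sinθ·[1 + r cosθ/√(L² − r² sin²θ)].
With r = 0.0401 m, L = 0.1561 m, θ = 65.7°: √(L² − r² sin²θ) = 0.15176 m.
v = −0.0401·98.39·0.91140·[1 + 0.0401·0.41151/0.15176] = -3.9871 m/s.
|v| = 3.9871 m/s = 3987.1 mm/s.

3990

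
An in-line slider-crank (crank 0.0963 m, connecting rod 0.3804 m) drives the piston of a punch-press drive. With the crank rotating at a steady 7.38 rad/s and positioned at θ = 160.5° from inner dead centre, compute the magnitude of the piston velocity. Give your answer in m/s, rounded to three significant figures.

ω = 7.38 rad/s
For an in-line slider-crank, x = r cosθ + √(L² − r² sin²θ), so v = −rω sinθ·[1 + r cosθ/√(L² − r² sin²θ)].
With r = 0.0963 m, L = 0.3804 m, θ = 160.5°: √(L² − r² sin²θ) = 0.37904 m.
v = −0.0963·7.38·0.33381·[1 + 0.0963·-0.94264/0.37904] = -0.18042 m/s.
|v| = 0.18042 m/s.

0.180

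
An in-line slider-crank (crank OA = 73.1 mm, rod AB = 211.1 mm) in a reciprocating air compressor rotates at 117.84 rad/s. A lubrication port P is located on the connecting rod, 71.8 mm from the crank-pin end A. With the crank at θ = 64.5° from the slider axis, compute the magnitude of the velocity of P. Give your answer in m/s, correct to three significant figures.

8.55

ω = 117.8 rad/s.  Crank-pin speed |V_A| = rω = 8.6141 m/s, perpendicular to OA.
Rod angle: sinφ = −(r/L) sinθ ⇒ φ = -18.213°; ω_rod = −rω cosθ/√(L²−r²sin²θ) = -18.494 rad/s.
V_P = V_A + ω_rod × AP, with AP = 0.0718 m along the rod.
Components: V_Px = −rω sinθ − a·ω_rod·sinφ = -8.19 m/s;  V_Py = rω cosθ + a·ω_rod·cosφ = +2.4471 m/s.
|V_P| = √(V_Px² + V_Py²) = 8.5478 m/s.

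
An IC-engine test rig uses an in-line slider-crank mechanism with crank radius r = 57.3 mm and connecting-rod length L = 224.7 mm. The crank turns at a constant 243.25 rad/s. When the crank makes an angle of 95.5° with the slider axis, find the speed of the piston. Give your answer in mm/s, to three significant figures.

13500

ω = 243.2 rad/s
For an in-line slider-crank, x = r cosθ + √(L² − r² sin²θ), so v = −rω sinθ·[1 + r cosθ/√(L² − r² sin²θ)].
With r = 0.0573 m, L = 0.2247 m, θ = 95.5°: √(L² − r² sin²θ) = 0.21734 m.
v = −0.0573·243.2·0.99540·[1 + 0.0573·-0.09585/0.21734] = -13.523 m/s.
|v| = 13.523 m/s = 13523 mm/s.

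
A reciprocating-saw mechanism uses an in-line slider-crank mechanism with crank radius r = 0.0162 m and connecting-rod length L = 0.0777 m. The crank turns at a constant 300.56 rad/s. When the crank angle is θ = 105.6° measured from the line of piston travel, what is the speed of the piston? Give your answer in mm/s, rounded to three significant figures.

4420

ω = 300.6 rad/s
For an in-line slider-crank, x = r cosθ + √(L² − r² sin²θ), so v = −rω sinθ·[1 + r cosθ/√(L² − r² sin²θ)].
With r = 0.0162 m, L = 0.0777 m, θ = 105.6°: √(L² − r² sin²θ) = 0.076117 m.
v = −0.0162·300.6·0.96316·[1 + 0.0162·-0.26892/0.076117] = -4.4213 m/s.
|v| = 4.4213 m/s = 4421.3 mm/s.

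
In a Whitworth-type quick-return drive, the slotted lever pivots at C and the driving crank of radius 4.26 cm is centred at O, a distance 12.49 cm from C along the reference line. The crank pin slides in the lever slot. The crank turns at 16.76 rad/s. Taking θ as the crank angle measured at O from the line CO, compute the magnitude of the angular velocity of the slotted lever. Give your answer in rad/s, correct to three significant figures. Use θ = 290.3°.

2.91

ω = 16.76 rad/s
Crank pin A relative to C: A = (d + r cosθ, r sinθ); lever angle φ = atan2(r sinθ, d + r cosθ).
Differentiating tanφ: φ̇ = rω(d cosθ + r)/(d² + r² + 2dr cosθ).
d² + r² + 2dr cosθ = |CA|² = 0.0211067 m²;  d cosθ + r = +0.085932 m.
|ω_lever| = |0.0426·16.76·+0.085932| / 0.0211067 = 2.9068 rad/s.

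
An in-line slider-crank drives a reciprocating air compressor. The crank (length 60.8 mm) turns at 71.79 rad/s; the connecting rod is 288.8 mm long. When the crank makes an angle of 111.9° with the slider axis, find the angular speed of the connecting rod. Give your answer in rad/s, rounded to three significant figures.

5.75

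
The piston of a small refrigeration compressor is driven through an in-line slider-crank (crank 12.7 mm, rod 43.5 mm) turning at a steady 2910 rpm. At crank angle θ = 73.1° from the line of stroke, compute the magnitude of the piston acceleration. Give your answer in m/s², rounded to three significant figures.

47.4

ω = 2π·2910/60 = 304.7 rad/s
x(θ) = r cosθ + √(L² − r² sin²θ); with ω constant, a = ω²·d²x/dθ².
d²x/dθ² = −r cosθ − r²(cos2θ)/√u − r⁴ sin²2θ/(4u^{3/2}),  u = L² − r² sin²θ = 0.00174459 m².
Substituting r = 0.0127 m, L = 0.0435 m, θ = 73.1°: d²x/dθ² = -0.00051066 m.
a = ω²·d²x/dθ² = (304.7)²·(-0.00051066) = -47.421 m/s²;  |a| = 47.421 m/s².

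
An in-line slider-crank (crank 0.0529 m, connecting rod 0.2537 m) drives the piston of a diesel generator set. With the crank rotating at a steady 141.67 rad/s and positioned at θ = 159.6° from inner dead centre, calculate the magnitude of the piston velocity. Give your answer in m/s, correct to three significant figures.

2.10

ω = 141.7 rad/s
For an in-line slider-crank, x = r cosθ + √(L² − r² sin²θ), so v = −rω sinθ·[1 + r cosθ/√(L² − r² sin²θ)].
With r = 0.0529 m, L = 0.2537 m, θ = 159.6°: √(L² − r² sin²θ) = 0.25303 m.
v = −0.0529·141.7·0.34857·[1 + 0.0529·-0.93728/0.25303] = -2.1004 m/s.
|v| = 2.1004 m/s.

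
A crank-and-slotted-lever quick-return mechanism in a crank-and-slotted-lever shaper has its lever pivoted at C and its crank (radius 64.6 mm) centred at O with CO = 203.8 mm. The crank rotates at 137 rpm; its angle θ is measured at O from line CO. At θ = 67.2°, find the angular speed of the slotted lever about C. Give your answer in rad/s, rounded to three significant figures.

2.38

ω = 14.35 rad/s (from 137 rpm).
Crank pin A relative to C: A = (d + r cosθ, r sinθ); lever angle φ = atan2(r sinθ, d + r cosθ).
Differentiating tanφ: φ̇ = rω(d cosθ + r)/(d² + r² + 2dr cosθ).
d² + r² + 2dr cosθ = |CA|² = 0.0559113 m²;  d cosθ + r = +0.14358 m.
|ω_lever| = |0.0646·14.35·+0.14358| / 0.0559113 = 2.3799 rad/s.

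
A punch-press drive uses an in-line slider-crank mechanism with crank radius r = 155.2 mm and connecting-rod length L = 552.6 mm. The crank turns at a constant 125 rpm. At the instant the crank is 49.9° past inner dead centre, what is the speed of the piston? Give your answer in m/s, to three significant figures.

ω = 2π·125/60 = 13.09 rad/s
For an in-line slider-crank, x = r cosθ + √(L² − r² sin²θ), so v = −rω sinθ·[1 + r cosθ/√(L² − r² sin²θ)].
With r = 0.1552 m, L = 0.5526 m, θ = 49.9°: √(L² − r² sin²θ) = 0.5397 m.
v = −0.1552·13.09·0.76492·[1 + 0.1552·0.64412/0.5397] = -1.8418 m/s.
|v| = 1.8418 m/s.

1.84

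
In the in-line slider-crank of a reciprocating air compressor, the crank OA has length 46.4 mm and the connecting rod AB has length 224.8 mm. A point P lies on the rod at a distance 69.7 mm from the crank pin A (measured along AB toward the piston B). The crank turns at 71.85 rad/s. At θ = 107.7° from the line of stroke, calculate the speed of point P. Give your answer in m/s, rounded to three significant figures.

3.19

ω = 71.85 rad/s.  Crank-pin speed |V_A| = rω = 3.3338 m/s, perpendicular to OA.
Rod angle: sinφ = −(r/L) sinθ ⇒ φ = -11.340°; ω_rod = −rω cosθ/√(L²−r²sin²θ) = +4.5987 rad/s.
V_P = V_A + ω_rod × AP, with AP = 0.0697 m along the rod.
Components: V_Px = −rω sinθ − a·ω_rod·sinφ = -3.113 m/s;  V_Py = rω cosθ + a·ω_rod·cosφ = -0.69933 m/s.
|V_P| = √(V_Px² + V_Py²) = 3.1906 m/s.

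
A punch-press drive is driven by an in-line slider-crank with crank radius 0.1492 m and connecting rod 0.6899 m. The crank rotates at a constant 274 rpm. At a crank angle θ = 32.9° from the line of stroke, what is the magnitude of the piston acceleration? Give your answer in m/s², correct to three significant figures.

114

ω = 2π·274/60 = 28.69 rad/s
x(θ) = r cosθ + √(L² − r² sin²θ); with ω constant, a = ω²·d²x/dθ².
d²x/dθ² = −r cosθ − r²(cos2θ)/√u − r⁴ sin²2θ/(4u^{3/2}),  u = L² − r² sin²θ = 0.469394 m².
Substituting r = 0.1492 m, L = 0.6899 m, θ = 32.9°: d²x/dθ² = -0.13891 m.
a = ω²·d²x/dθ² = (28.69)²·(-0.13891) = -114.37 m/s²;  |a| = 114.37 m/s².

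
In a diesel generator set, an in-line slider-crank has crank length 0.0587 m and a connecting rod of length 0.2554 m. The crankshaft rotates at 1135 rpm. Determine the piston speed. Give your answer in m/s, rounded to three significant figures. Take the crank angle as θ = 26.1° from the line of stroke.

3.71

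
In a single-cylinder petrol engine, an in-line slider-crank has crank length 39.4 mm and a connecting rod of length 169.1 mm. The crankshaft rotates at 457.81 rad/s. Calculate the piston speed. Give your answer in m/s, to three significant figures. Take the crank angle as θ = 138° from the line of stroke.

9.95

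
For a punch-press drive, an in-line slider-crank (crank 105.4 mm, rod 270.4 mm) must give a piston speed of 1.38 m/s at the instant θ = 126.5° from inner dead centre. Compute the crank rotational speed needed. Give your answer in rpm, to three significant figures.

For an in-line slider-crank, |v_piston| = rω|sinθ|·[1 + r cosθ/√(L² − r² sin²θ)].
With r = 0.1054 m, L = 0.2704 m, θ = 126.5°: the bracketed kinematic factor |dx/dθ| = 0.06404 m.
ω = v/|dx/dθ| = 1.38/0.06404 = 21.549 rad/s.
N = 60ω/(2π) = 205.78 rpm.

206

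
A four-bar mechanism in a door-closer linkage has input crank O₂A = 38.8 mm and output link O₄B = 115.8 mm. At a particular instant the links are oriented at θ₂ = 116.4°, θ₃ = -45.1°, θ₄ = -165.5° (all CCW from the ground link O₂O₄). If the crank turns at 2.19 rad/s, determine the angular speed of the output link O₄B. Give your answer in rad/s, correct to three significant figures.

ω₂ = 2.19 rad/s
Differentiating the loop-closure r₂e^{iθ₂}+r₃e^{iθ₃}=r₁+r₄e^{iθ₄} gives r₂ω₂e^{iθ₂}+r₃ω₃e^{iθ₃}=r₄ω₄e^{iθ₄}.
Eliminating the other unknown: ω₄ = r₂ω₂ sin(θ₂−θ₃) / [r₄ sin(θ₄−θ₃)].
Numerator sine = +0.31730; denominator sine = -0.86251.
Result = 0.0388·2.19·(+0.31730) / (0.1158·(-0.86251)) = -0.26995 rad/s; magnitude 0.26995 rad/s.

0.270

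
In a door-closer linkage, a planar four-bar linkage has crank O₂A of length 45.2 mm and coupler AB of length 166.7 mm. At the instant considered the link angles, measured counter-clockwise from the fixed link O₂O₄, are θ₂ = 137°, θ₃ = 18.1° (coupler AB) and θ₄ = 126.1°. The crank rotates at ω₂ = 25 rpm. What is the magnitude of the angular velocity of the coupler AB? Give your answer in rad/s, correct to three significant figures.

0.141

ω₂ = 2.618 rad/s (from 25 rpm).
Differentiating the loop-closure r₂e^{iθ₂}+r₃e^{iθ₃}=r₁+r₄e^{iθ₄} gives r₂ω₂e^{iθ₂}+r₃ω₃e^{iθ₃}=r₄ω₄e^{iθ₄}.
Eliminating the other unknown: ω₃ = r₂ω₂ sin(θ₄−θ₂) / [r₃ sin(θ₃−θ₄)].
Numerator sine = -0.18910; denominator sine = -0.95106.
Result = 0.0452·2.618·(-0.18910) / (0.1667·(-0.95106)) = +0.14114 rad/s; magnitude 0.14114 rad/s.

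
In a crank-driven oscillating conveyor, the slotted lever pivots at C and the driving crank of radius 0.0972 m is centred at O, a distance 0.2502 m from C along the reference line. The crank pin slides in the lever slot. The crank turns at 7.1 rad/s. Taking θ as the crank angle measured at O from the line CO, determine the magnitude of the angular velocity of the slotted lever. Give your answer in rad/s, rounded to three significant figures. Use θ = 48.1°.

1.74

ω = 7.1 rad/s
Crank pin A relative to C: A = (d + r cosθ, r sinθ); lever angle φ = atan2(r sinθ, d + r cosθ).
Differentiating tanφ: φ̇ = rω(d cosθ + r)/(d² + r² + 2dr cosθ).
d² + r² + 2dr cosθ = |CA|² = 0.104531 m²;  d cosθ + r = +0.26429 m.
|ω_lever| = |0.0972·7.1·+0.26429| / 0.104531 = 1.7449 rad/s.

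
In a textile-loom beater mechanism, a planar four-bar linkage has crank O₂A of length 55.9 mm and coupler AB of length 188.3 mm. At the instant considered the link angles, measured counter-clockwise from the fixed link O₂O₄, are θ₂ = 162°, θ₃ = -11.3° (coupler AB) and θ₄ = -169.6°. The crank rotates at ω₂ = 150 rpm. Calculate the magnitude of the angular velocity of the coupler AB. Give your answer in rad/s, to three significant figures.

6.00

ω₂ = 15.71 rad/s (from 150 rpm).
Differentiating the loop-closure r₂e^{iθ₂}+r₃e^{iθ₃}=r₁+r₄e^{iθ₄} gives r₂ω₂e^{iθ₂}+r₃ω₃e^{iθ₃}=r₄ω₄e^{iθ₄}.
Eliminating the other unknown: ω₃ = r₂ω₂ sin(θ₄−θ₂) / [r₃ sin(θ₃−θ₄)].
Numerator sine = +0.47562; denominator sine = +0.36975.
Result = 0.0559·15.71·(+0.47562) / (0.1883·(+0.36975)) = +5.9985 rad/s; magnitude 5.9985 rad/s.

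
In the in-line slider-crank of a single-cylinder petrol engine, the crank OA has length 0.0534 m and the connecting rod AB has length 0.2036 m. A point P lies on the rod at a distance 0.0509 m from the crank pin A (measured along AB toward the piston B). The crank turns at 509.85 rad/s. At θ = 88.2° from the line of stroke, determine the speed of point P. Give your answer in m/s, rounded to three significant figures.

ω = 509.9 rad/s.  Crank-pin speed |V_A| = rω = 27.226 m/s, perpendicular to OA.
Rod angle: sinφ = −(r/L) sinθ ⇒ φ = -15.198°; ω_rod = −rω cosθ/√(L²−r²sin²θ) = -4.3526 rad/s.
V_P = V_A + ω_rod × AP, with AP = 0.0509 m along the rod.
Components: V_Px = −rω sinθ − a·ω_rod·sinφ = -27.271 m/s;  V_Py = rω cosθ + a·ω_rod·cosφ = +0.64139 m/s.
|V_P| = √(V_Px² + V_Py²) = 27.278 m/s.

27.3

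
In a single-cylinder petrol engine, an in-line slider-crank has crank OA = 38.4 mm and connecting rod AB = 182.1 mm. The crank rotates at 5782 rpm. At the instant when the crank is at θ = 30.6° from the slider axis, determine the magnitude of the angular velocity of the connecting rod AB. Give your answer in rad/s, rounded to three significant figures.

111

ω = 605.5 rad/s (converted from 5782 rpm).
The rod makes angle φ with the slider axis where L sinφ = r sinθ; differentiating, L cosφ·φ̇ = r ω cosθ.
L cosφ = √(L² − r² sin²θ) = 0.18105 m.
|ω_rod| = r ω |cosθ| / √(L² − r² sin²θ) = 0.0384·605.5·0.86074/0.18105 = 110.54 rad/s.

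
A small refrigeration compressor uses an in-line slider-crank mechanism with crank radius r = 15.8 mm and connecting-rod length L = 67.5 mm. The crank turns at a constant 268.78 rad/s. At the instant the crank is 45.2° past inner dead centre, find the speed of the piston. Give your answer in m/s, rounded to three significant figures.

ω = 268.8 rad/s
For an in-line slider-crank, x = r cosθ + √(L² − r² sin²θ), so v = −rω sinθ·[1 + r cosθ/√(L² − r² sin²θ)].
With r = 0.0158 m, L = 0.0675 m, θ = 45.2°: √(L² − r² sin²θ) = 0.066562 m.
v = −0.0158·268.8·0.70957·[1 + 0.0158·0.70463/0.066562] = -3.5174 m/s.
|v| = 3.5174 m/s.

3.52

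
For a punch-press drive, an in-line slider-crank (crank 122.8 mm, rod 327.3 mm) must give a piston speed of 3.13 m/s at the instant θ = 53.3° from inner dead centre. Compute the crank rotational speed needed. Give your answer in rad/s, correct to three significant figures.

For an in-line slider-crank, |v_piston| = rω|sinθ|·[1 + r cosθ/√(L² − r² sin²θ)].
With r = 0.1228 m, L = 0.3273 m, θ = 53.3°: the bracketed kinematic factor |dx/dθ| = 0.12161 m.
ω = v/|dx/dθ| = 3.13/0.12161 = 25.739 rad/s.

25.7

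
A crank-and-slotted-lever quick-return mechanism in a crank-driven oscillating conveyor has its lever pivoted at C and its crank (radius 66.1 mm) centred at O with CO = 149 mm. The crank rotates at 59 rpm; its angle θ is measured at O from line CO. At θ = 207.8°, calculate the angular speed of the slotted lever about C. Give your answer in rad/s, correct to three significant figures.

ω = 6.178 rad/s (from 59 rpm).
Crank pin A relative to C: A = (d + r cosθ, r sinθ); lever angle φ = atan2(r sinθ, d + r cosθ).
Differentiating tanφ: φ̇ = rω(d cosθ + r)/(d² + r² + 2dr cosθ).
d² + r² + 2dr cosθ = |CA|² = 0.00914591 m²;  d cosθ + r = -0.065703 m.
|ω_lever| = |0.0661·6.178·-0.065703| / 0.00914591 = 2.9338 rad/s.

2.93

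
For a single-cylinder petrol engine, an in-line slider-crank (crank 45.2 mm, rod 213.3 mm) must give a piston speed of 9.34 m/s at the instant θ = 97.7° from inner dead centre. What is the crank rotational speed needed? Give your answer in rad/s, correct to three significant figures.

215

For an in-line slider-crank, |v_piston| = rω|sinθ|·[1 + r cosθ/√(L² − r² sin²θ)].
With r = 0.0452 m, L = 0.2133 m, θ = 97.7°: the bracketed kinematic factor |dx/dθ| = 0.043492 m.
ω = v/|dx/dθ| = 9.34/0.043492 = 214.75 rad/s.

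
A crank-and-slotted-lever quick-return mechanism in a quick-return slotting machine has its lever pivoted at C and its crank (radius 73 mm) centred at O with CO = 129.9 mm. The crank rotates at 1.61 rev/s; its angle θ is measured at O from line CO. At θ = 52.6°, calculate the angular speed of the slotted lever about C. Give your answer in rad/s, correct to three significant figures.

3.33

ω = 10.12 rad/s (from 1.61 rev/s).
Crank pin A relative to C: A = (d + r cosθ, r sinθ); lever angle φ = atan2(r sinθ, d + r cosθ).
Differentiating tanφ: φ̇ = rω(d cosθ + r)/(d² + r² + 2dr cosθ).
d² + r² + 2dr cosθ = |CA|² = 0.0337221 m²;  d cosθ + r = +0.1519 m.
|ω_lever| = |0.073·10.12·+0.1519| / 0.0337221 = 3.3263 rad/s.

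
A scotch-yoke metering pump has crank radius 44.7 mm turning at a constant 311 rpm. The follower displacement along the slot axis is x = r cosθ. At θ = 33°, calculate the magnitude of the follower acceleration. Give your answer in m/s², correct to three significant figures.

ω = 32.57 rad/s (from 311 rpm).
x = r cosθ ⇒ ẍ = −rω² cosθ (ω constant).
|a| = rω²|cosθ| = 0.0447·(32.57)²·|cos 33°| = 39.763 m/s².

39.8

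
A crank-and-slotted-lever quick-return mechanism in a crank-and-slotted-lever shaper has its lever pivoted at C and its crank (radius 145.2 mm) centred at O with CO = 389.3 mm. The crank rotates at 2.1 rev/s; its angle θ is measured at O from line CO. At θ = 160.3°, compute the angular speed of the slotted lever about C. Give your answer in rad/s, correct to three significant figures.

ω = 13.19 rad/s (from 2.1 rev/s).
Crank pin A relative to C: A = (d + r cosθ, r sinθ); lever angle φ = atan2(r sinθ, d + r cosθ).
Differentiating tanφ: φ̇ = rω(d cosθ + r)/(d² + r² + 2dr cosθ).
d² + r² + 2dr cosθ = |CA|² = 0.0662017 m²;  d cosθ + r = -0.22131 m.
|ω_lever| = |0.1452·13.19·-0.22131| / 0.0662017 = 6.4048 rad/s.

6.40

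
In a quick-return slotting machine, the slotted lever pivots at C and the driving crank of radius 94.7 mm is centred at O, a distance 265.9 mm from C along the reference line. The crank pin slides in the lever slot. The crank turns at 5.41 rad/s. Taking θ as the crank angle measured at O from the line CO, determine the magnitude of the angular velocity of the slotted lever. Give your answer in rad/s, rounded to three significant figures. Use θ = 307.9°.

1.20

ω = 5.41 rad/s
Crank pin A relative to C: A = (d + r cosθ, r sinθ); lever angle φ = atan2(r sinθ, d + r cosθ).
Differentiating tanφ: φ̇ = rω(d cosθ + r)/(d² + r² + 2dr cosθ).
d² + r² + 2dr cosθ = |CA|² = 0.110607 m²;  d cosθ + r = +0.25804 m.
|ω_lever| = |0.0947·5.41·+0.25804| / 0.110607 = 1.1952 rad/s.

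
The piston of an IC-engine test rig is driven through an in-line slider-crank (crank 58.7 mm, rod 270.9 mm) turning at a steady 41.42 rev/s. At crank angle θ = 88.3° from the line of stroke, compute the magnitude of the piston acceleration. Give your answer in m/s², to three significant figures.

763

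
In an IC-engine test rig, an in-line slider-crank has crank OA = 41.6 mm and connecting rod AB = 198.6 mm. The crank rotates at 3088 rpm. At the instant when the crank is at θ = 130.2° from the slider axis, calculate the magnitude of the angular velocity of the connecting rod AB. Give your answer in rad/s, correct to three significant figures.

44.3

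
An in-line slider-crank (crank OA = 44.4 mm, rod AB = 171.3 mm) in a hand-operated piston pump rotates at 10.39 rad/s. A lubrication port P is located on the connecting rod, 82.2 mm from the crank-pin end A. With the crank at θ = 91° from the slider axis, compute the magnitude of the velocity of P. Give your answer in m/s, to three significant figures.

0.460

ω = 10.39 rad/s.  Crank-pin speed |V_A| = rω = 0.46132 m/s, perpendicular to OA.
Rod angle: sinφ = −(r/L) sinθ ⇒ φ = -15.020°; ω_rod = −rω cosθ/√(L²−r²sin²θ) = +0.048662 rad/s.
V_P = V_A + ω_rod × AP, with AP = 0.0822 m along the rod.
Components: V_Px = −rω sinθ − a·ω_rod·sinφ = -0.46021 m/s;  V_Py = rω cosθ + a·ω_rod·cosφ = -0.0041877 m/s.
|V_P| = √(V_Px² + V_Py²) = 0.46023 m/s.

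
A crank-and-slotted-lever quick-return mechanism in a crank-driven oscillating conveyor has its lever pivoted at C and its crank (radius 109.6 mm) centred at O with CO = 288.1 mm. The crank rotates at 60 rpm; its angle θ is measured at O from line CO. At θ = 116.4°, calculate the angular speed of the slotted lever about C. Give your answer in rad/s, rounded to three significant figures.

0.190

ω = 6.283 rad/s (from 60 rpm).
Crank pin A relative to C: A = (d + r cosθ, r sinθ); lever angle φ = atan2(r sinθ, d + r cosθ).
Differentiating tanφ: φ̇ = rω(d cosθ + r)/(d² + r² + 2dr cosθ).
d² + r² + 2dr cosθ = |CA|² = 0.0669344 m²;  d cosθ + r = -0.018499 m.
|ω_lever| = |0.1096·6.283·-0.018499| / 0.0669344 = 0.19033 rad/s.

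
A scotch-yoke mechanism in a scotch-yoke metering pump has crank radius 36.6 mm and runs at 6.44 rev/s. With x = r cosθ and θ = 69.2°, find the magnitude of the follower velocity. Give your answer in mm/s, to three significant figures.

1380

ω = 40.46 rad/s (from 6.44 rev/s).
x = r cosθ ⇒ ẋ = −rω sinθ.
|v| = rω|sinθ| = 0.0366·40.46·|sin 69.2°| = 1.3845 m/s = 1384.5 mm/s.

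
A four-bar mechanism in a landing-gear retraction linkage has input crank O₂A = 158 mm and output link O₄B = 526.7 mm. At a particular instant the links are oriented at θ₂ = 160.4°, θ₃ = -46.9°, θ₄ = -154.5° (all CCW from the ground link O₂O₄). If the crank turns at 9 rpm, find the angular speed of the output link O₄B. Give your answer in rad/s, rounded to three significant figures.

ω₂ = 0.9425 rad/s (from 9 rpm).
Differentiating the loop-closure r₂e^{iθ₂}+r₃e^{iθ₃}=r₁+r₄e^{iθ₄} gives r₂ω₂e^{iθ₂}+r₃ω₃e^{iθ₃}=r₄ω₄e^{iθ₄}.
Eliminating the other unknown: ω₄ = r₂ω₂ sin(θ₂−θ₃) / [r₄ sin(θ₄−θ₃)].
Numerator sine = -0.45865; denominator sine = -0.95319.
Result = 0.158·0.9425·(-0.45865) / (0.5267·(-0.95319)) = +0.13604 rad/s; magnitude 0.13604 rad/s.

0.136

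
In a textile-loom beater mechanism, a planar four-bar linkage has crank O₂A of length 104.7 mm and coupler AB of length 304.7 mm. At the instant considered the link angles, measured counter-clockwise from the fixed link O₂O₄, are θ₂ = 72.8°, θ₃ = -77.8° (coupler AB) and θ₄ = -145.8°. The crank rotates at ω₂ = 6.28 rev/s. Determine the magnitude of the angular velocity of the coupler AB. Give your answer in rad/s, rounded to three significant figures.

ω₂ = 39.46 rad/s (from 6.28 rev/s).
Differentiating the loop-closure r₂e^{iθ₂}+r₃e^{iθ₃}=r₁+r₄e^{iθ₄} gives r₂ω₂e^{iθ₂}+r₃ω₃e^{iθ₃}=r₄ω₄e^{iθ₄}.
Eliminating the other unknown: ω₃ = r₂ω₂ sin(θ₄−θ₂) / [r₃ sin(θ₃−θ₄)].
Numerator sine = +0.62388; denominator sine = +0.92718.
Result = 0.1047·39.46·(+0.62388) / (0.3047·(+0.92718)) = +9.1232 rad/s; magnitude 9.1232 rad/s.

9.12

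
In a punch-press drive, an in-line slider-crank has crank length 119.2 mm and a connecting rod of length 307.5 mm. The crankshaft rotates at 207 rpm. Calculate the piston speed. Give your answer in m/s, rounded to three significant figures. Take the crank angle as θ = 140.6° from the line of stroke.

ω = 2π·207/60 = 21.68 rad/s
For an in-line slider-crank, x = r cosθ + √(L² − r² sin²θ), so v = −rω sinθ·[1 + r cosθ/√(L² − r² sin²θ)].
With r = 0.1192 m, L = 0.3075 m, θ = 140.6°: √(L² − r² sin²θ) = 0.29805 m.
v = −0.1192·21.68·0.63473·[1 + 0.1192·-0.77273/0.29805] = -1.1332 m/s.
|v| = 1.1332 m/s.

1.13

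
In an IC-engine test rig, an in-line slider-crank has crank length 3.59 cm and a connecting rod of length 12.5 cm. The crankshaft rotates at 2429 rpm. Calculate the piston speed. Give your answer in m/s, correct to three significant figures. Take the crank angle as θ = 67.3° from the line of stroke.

ω = 2π·2429/60 = 254.4 rad/s
For an in-line slider-crank, x = r cosθ + √(L² − r² sin²θ), so v = −rω sinθ·[1 + r cosθ/√(L² − r² sin²θ)].
With r = 0.0359 m, L = 0.125 m, θ = 67.3°: √(L² − r² sin²θ) = 0.12053 m.
v = −0.0359·254.4·0.92254·[1 + 0.0359·0.38591/0.12053] = -9.3926 m/s.
|v| = 9.3926 m/s.

9.39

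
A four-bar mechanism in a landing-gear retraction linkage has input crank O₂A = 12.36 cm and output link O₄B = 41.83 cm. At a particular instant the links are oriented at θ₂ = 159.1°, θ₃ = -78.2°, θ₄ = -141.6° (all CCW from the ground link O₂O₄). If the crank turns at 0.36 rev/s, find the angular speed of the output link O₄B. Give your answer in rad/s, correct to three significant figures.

0.629

ω₂ = 2.262 rad/s (from 0.36 rev/s).
Differentiating the loop-closure r₂e^{iθ₂}+r₃e^{iθ₃}=r₁+r₄e^{iθ₄} gives r₂ω₂e^{iθ₂}+r₃ω₃e^{iθ₃}=r₄ω₄e^{iθ₄}.
Eliminating the other unknown: ω₄ = r₂ω₂ sin(θ₂−θ₃) / [r₄ sin(θ₄−θ₃)].
Numerator sine = -0.84151; denominator sine = -0.89415.
Result = 0.1236·2.262·(-0.84151) / (0.4183·(-0.89415)) = +0.62901 rad/s; magnitude 0.62901 rad/s.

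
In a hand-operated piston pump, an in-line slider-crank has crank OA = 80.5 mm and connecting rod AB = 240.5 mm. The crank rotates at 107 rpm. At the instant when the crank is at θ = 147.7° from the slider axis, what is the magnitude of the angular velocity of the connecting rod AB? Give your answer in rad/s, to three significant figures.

ω = 11.21 rad/s (converted from 107 rpm).
The rod makes angle φ with the slider axis where L sinφ = r sinθ; differentiating, L cosφ·φ̇ = r ω cosθ.
L cosφ = √(L² − r² sin²θ) = 0.23662 m.
|ω_rod| = r ω |cosθ| / √(L² − r² sin²θ) = 0.0805·11.21·0.84526/0.23662 = 3.2221 rad/s.

3.22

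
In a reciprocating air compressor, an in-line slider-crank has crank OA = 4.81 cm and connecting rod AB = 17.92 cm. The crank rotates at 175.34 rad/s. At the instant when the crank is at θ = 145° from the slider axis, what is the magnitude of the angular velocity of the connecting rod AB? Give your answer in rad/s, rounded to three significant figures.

39.0

ω = 175.3 rad/s
The rod makes angle φ with the slider axis where L sinφ = r sinθ; differentiating, L cosφ·φ̇ = r ω cosθ.
L cosφ = √(L² − r² sin²θ) = 0.17706 m.
|ω_rod| = r ω |cosθ| / √(L² − r² sin²θ) = 0.0481·175.3·0.81915/0.17706 = 39.018 rad/s.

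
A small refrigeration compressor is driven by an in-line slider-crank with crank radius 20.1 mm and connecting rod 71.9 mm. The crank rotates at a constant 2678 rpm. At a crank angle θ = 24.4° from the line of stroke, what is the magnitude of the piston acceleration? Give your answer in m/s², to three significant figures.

ω = 2π·2678/60 = 280.4 rad/s
x(θ) = r cosθ + √(L² − r² sin²θ); with ω constant, a = ω²·d²x/dθ².
d²x/dθ² = −r cosθ − r²(cos2θ)/√u − r⁴ sin²2θ/(4u^{3/2}),  u = L² − r² sin²θ = 0.00510066 m².
Substituting r = 0.0201 m, L = 0.0719 m, θ = 24.4°: d²x/dθ² = -0.022094 m.
a = ω²·d²x/dθ² = (280.4)²·(-0.022094) = -1737.6 m/s²;  |a| = 1737.6 m/s².

1740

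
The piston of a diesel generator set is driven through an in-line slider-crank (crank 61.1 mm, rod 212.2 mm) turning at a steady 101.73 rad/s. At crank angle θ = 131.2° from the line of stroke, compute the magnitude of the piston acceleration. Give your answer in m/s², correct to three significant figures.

437

ω = 101.7 rad/s
x(θ) = r cosθ + √(L² − r² sin²θ); with ω constant, a = ω²·d²x/dθ².
d²x/dθ² = −r cosθ − r²(cos2θ)/√u − r⁴ sin²2θ/(4u^{3/2}),  u = L² − r² sin²θ = 0.0429154 m².
Substituting r = 0.0611 m, L = 0.2122 m, θ = 131.2°: d²x/dθ² = +0.042244 m.
a = ω²·d²x/dθ² = (101.7)²·(+0.042244) = +437.19 m/s²;  |a| = 437.19 m/s².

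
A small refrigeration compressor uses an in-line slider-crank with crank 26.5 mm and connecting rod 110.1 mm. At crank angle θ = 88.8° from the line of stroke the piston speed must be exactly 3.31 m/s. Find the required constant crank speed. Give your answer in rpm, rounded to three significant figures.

For an in-line slider-crank, |v_piston| = rω|sinθ|·[1 + r cosθ/√(L² − r² sin²θ)].
With r = 0.0265 m, L = 0.1101 m, θ = 88.8°: the bracketed kinematic factor |dx/dθ| = 0.026632 m.
ω = v/|dx/dθ| = 3.31/0.026632 = 124.29 rad/s.
N = 60ω/(2π) = 1186.9 rpm.

1190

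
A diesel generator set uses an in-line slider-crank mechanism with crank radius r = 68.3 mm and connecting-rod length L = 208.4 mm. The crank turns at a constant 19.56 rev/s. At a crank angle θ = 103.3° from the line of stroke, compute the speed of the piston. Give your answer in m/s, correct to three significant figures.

ω = 2π·19.6 = 122.9 rad/s
For an in-line slider-crank, x = r cosθ + √(L² − r² sin²θ), so v = −rω sinθ·[1 + r cosθ/√(L² − r² sin²θ)].
With r = 0.0683 m, L = 0.2084 m, θ = 103.3°: √(L² − r² sin²θ) = 0.19752 m.
v = −0.0683·122.9·0.97318·[1 + 0.0683·-0.23005/0.19752] = -7.519 m/s.
|v| = 7.519 m/s.

7.52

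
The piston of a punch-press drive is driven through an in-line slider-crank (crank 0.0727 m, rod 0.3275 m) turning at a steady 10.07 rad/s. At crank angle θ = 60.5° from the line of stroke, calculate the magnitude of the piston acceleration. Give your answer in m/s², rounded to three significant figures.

ω = 10.07 rad/s
x(θ) = r cosθ + √(L² − r² sin²θ); with ω constant, a = ω²·d²x/dθ².
d²x/dθ² = −r cosθ − r²(cos2θ)/√u − r⁴ sin²2θ/(4u^{3/2}),  u = L² − r² sin²θ = 0.103253 m².
Substituting r = 0.0727 m, L = 0.3275 m, θ = 60.5°: d²x/dθ² = -0.027482 m.
a = ω²·d²x/dθ² = (10.07)²·(-0.027482) = -2.7868 m/s²;  |a| = 2.7868 m/s².

2.79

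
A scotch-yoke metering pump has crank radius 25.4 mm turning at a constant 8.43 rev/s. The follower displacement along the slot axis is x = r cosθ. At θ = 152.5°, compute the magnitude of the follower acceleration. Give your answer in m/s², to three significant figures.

ω = 52.97 rad/s (from 8.43 rev/s).
x = r cosθ ⇒ ẍ = −rω² cosθ (ω constant).
|a| = rω²|cosθ| = 0.0254·(52.97)²·|cos 152.5°| = 63.209 m/s².

63.2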